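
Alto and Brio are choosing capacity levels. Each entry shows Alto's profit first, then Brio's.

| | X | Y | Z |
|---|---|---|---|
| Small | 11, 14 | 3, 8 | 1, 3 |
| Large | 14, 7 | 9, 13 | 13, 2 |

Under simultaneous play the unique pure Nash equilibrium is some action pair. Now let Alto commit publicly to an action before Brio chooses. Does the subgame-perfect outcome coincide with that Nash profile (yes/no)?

no

Solve by backward induction (Alto leads).
- Small → Brio plays X (best of 14, 8, 3); Alto gets 11.
- Large → Brio plays Y (best of 7, 13, 2); Alto gets 9.
Alto's induced payoffs are 11, 9, so Alto commits to Small. Subgame-perfect outcome: (Small, X) with payoffs (11, 14).
For the simultaneous game, intersect best replies.
Alto's best replies: X→Large; Y→Large; Z→Large.
Brio's best replies: Small→X; Large→Y.
The unique mutual best reply is (Large, Y), giving (9, 13).
Sequential outcome (Small, X) differs from the Nash profile (Large, Y).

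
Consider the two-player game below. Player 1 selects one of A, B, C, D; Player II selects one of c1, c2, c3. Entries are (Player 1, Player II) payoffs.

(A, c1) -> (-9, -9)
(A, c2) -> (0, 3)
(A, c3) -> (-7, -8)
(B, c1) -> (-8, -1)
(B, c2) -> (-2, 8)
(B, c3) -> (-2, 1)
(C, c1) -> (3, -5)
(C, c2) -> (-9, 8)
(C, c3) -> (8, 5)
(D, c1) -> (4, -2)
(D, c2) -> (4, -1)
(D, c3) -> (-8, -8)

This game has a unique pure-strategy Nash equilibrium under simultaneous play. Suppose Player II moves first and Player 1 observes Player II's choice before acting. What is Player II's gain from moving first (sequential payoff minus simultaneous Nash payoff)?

6

Solve by backward induction (Player II leads).
- c1: BR = D, leader payoff -2.
- c2: BR = D, leader payoff -1.
- c3: BR = C, leader payoff 5.
Player II's induced payoffs are -2, -1, 5, so Player II commits to c3. Subgame-perfect outcome: (C, c3) with payoffs (8, 5).
Now find the simultaneous Nash equilibrium.
Player 1's best replies: c1→D; c2→D; c3→C.
Player II's best replies: A→c2; B→c2; C→c2; D→c2.
The unique mutual best reply is (D, c2), giving (4, -1).
Player II's commitment gain: 5 − -1 = 6.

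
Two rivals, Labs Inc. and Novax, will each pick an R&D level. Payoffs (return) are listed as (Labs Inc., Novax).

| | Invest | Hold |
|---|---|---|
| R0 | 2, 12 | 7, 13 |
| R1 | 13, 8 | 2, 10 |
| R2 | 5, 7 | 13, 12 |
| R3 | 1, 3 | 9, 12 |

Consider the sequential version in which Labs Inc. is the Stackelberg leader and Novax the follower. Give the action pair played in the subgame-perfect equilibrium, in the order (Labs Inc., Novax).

Backward induction with Labs Inc. moving first.
- R0: Novax compares 12, 13 and picks Hold; Labs Inc. would get 7.
- R1: Novax compares 8, 10 and picks Hold; Labs Inc. would get 2.
- R2: Novax compares 7, 12 and picks Hold; Labs Inc. would get 13.
- R3: Novax compares 3, 12 and picks Hold; Labs Inc. would get 9.
Maximizing over 7, 2, 13, 9, Labs Inc. chooses R2. Subgame-perfect outcome: (R2, Hold) with payoffs (13, 12).

(R2, Hold)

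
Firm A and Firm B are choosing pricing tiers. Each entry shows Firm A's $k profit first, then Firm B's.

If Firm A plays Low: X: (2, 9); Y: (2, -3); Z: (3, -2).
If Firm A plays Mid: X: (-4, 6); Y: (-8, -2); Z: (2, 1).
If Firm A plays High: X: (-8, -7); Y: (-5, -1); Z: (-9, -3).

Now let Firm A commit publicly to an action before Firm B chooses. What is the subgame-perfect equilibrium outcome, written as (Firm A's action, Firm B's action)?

(Low, X)

Work backward from Firm B's decision.
- Low: Firm B compares 9, -3, -2 and picks X; Firm A would get 2.
- Mid: Firm B compares 6, -2, 1 and picks X; Firm A would get -4.
- High: Firm B compares -7, -1, -3 and picks Y; Firm A would get -5.
Among 2, -4, -5, the best is 2 at Low. Subgame-perfect outcome: (Low, X) with payoffs (2, 9).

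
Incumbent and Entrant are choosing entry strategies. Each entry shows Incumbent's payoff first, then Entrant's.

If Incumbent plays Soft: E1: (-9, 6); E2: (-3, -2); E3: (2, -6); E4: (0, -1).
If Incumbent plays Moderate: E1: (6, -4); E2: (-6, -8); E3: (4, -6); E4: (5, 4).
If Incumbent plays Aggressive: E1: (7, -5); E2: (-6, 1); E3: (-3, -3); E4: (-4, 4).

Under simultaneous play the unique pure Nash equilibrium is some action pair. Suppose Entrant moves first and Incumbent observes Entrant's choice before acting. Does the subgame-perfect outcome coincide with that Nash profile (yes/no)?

yes

Incumbent best-responds to each possible Entrant move:
- E1: BR = Aggressive, leader payoff -5.
- E2: BR = Soft, leader payoff -2.
- E3: BR = Moderate, leader payoff -6.
- E4: BR = Moderate, leader payoff 4.
Among -5, -2, -6, 4, the best is 4 at E4. Subgame-perfect outcome: (Moderate, E4) with payoffs (5, 4).
Under simultaneous play:
Incumbent's best replies: E1→Aggressive; E2→Soft; E3→Moderate; E4→Moderate.
Entrant's best replies: Soft→E1; Moderate→E4; Aggressive→E4.
Only (Moderate, E4) has each player best-responding; Nash payoffs (5, 4).
Sequential outcome (Moderate, E4) coincides with the Nash profile (Moderate, E4).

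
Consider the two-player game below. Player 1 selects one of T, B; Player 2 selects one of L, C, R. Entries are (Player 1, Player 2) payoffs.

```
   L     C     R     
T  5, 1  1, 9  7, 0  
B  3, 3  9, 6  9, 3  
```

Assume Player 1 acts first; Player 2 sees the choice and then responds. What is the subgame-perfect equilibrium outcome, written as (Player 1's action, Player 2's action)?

(B, C)

Solve by backward induction (Player 1 leads).
- T → Player 2 plays C (best of 1, 9, 0); Player 1 gets 1.
- B → Player 2 plays C (best of 3, 6, 3); Player 1 gets 9.
Among 1, 9, the best is 9 at B. Subgame-perfect outcome: (B, C) with payoffs (9, 6).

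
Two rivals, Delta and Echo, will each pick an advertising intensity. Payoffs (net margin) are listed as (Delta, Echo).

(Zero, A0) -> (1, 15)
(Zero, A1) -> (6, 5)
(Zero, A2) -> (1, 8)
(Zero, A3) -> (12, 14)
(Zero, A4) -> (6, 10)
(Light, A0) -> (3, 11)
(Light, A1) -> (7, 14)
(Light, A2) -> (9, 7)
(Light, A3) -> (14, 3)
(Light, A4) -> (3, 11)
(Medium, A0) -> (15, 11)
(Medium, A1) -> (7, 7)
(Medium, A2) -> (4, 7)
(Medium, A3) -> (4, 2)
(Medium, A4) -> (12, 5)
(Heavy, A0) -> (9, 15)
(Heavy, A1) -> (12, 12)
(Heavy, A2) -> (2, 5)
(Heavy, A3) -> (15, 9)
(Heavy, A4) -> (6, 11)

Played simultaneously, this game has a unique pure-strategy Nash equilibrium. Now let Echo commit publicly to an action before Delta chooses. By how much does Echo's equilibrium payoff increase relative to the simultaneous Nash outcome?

Work backward from Delta's decision.
- A0: BR = Medium, leader payoff 11.
- A1: BR = Heavy, leader payoff 12.
- A2: BR = Light, leader payoff 7.
- A3: BR = Heavy, leader payoff 9.
- A4: BR = Medium, leader payoff 5.
Echo's induced payoffs are 11, 12, 7, 9, 5, so Echo commits to A1. Subgame-perfect outcome: (Heavy, A1) with payoffs (12, 12).
Under simultaneous play:
Delta's best replies: A0→Medium; A1→Heavy; A2→Light; A3→Heavy; A4→Medium.
Echo's best replies: Zero→A0; Light→A1; Medium→A0; Heavy→A0.
The unique mutual best reply is (Medium, A0), giving (15, 11).
Echo's commitment gain: 12 − 11 = 1.

1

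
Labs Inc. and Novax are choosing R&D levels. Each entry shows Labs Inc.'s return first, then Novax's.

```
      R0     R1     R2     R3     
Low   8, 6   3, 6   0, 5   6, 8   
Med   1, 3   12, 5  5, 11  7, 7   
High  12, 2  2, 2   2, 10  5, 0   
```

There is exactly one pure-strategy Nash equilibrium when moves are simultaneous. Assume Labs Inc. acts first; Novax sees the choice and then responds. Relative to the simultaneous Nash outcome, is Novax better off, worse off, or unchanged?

Solve by backward induction (Labs Inc. leads).
- Low: BR = R3, leader payoff 6.
- Med: BR = R2, leader payoff 5.
- High: BR = R2, leader payoff 2.
Among 6, 5, 2, the best is 6 at Low. Subgame-perfect outcome: (Low, R3) with payoffs (6, 8).
For the simultaneous game, intersect best replies.
Labs Inc.'s best replies: R0→High; R1→Med; R2→Med; R3→Med.
Novax's best replies: Low→R3; Med→R2; High→R2.
The unique mutual best reply is (Med, R2), giving (5, 11).
Novax earns 8 sequentially versus 11 at the Nash outcome: worse off.

worse off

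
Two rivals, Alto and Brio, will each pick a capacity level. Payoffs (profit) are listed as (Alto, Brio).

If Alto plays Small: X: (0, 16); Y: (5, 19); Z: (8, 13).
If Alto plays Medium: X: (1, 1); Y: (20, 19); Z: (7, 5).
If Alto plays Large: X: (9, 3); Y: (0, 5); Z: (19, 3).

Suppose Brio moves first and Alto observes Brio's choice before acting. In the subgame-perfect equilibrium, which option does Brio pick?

Alto best-responds to each possible Brio move:
- X: BR = Large, leader payoff 3.
- Y: BR = Medium, leader payoff 19.
- Z: BR = Large, leader payoff 3.
Brio's induced payoffs are 3, 19, 3, so Brio commits to Y. Subgame-perfect outcome: (Medium, Y) with payoffs (20, 19).

Y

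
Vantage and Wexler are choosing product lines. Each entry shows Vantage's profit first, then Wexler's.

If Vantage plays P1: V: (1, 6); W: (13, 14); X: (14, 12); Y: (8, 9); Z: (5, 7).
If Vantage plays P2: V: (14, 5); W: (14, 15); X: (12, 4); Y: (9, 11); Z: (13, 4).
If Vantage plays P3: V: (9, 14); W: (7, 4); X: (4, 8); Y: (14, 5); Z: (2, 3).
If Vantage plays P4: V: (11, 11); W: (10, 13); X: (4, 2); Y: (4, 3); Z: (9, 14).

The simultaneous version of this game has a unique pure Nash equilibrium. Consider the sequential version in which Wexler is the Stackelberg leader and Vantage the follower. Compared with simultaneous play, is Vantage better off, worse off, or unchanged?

Backward induction with Wexler moving first.
- V: Vantage compares 1, 14, 9, 11 and picks P2; Wexler would get 5.
- W: Vantage compares 13, 14, 7, 10 and picks P2; Wexler would get 15.
- X: Vantage compares 14, 12, 4, 4 and picks P1; Wexler would get 12.
- Y: Vantage compares 8, 9, 14, 4 and picks P3; Wexler would get 5.
- Z: Vantage compares 5, 13, 2, 9 and picks P2; Wexler would get 4.
Wexler's induced payoffs are 5, 15, 12, 5, 4, so Wexler commits to W. Subgame-perfect outcome: (P2, W) with payoffs (14, 15).
For the simultaneous game, intersect best replies.
Vantage's best replies: V→P2; W→P2; X→P1; Y→P3; Z→P2.
Wexler's best replies: P1→W; P2→W; P3→V; P4→Z.
Only (P2, W) has each player best-responding; Nash payoffs (14, 15).
Vantage earns 14 sequentially versus 14 at the Nash outcome: unchanged.

unchanged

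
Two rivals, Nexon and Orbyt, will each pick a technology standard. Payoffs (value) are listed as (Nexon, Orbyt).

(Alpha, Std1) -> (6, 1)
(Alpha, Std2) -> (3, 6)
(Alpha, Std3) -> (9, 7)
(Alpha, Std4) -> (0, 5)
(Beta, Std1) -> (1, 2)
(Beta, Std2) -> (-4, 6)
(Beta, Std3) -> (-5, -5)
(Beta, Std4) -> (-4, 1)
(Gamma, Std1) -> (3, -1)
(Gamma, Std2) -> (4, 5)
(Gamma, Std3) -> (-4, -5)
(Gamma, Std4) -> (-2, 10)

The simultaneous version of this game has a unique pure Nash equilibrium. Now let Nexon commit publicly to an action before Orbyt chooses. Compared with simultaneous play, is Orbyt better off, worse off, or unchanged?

unchanged

Orbyt best-responds to each possible Nexon move:
- Alpha: BR = Std3, leader payoff 9.
- Beta: BR = Std2, leader payoff -4.
- Gamma: BR = Std4, leader payoff -2.
Maximizing over 9, -4, -2, Nexon chooses Alpha. Subgame-perfect outcome: (Alpha, Std3) with payoffs (9, 7).
For the simultaneous game, intersect best replies.
Nexon's best replies: Std1→Alpha; Std2→Gamma; Std3→Alpha; Std4→Alpha.
Orbyt's best replies: Alpha→Std3; Beta→Std2; Gamma→Std4.
Only (Alpha, Std3) has each player best-responding; Nash payoffs (9, 7).
Orbyt earns 7 sequentially versus 7 at the Nash outcome: unchanged.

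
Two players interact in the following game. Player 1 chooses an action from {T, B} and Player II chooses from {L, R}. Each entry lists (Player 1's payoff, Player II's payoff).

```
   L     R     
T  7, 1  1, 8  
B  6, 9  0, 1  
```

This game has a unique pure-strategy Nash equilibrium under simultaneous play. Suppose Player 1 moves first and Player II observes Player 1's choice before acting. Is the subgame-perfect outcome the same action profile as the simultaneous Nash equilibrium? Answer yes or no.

no

Player II best-responds to each possible Player 1 move:
- T: BR = R, leader payoff 1.
- B: BR = L, leader payoff 6.
Among 1, 6, the best is 6 at B. Subgame-perfect outcome: (B, L) with payoffs (6, 9).
Now find the simultaneous Nash equilibrium.
Player 1's best replies: L→T; R→T.
Player II's best replies: T→R; B→L.
The unique mutual best reply is (T, R), giving (1, 8).
Sequential outcome (B, L) differs from the Nash profile (T, R).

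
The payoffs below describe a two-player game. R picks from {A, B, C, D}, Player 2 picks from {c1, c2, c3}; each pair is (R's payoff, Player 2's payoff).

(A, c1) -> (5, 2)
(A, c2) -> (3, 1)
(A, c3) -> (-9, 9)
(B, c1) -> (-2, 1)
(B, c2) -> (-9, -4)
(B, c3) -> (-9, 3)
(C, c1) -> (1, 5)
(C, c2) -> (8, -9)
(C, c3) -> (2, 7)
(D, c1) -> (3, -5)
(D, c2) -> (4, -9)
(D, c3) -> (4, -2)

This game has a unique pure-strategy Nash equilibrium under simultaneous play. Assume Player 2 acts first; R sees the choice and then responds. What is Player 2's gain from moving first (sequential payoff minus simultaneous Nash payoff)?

4

Solve by backward induction (Player 2 leads).
- c1: BR = A, leader payoff 2.
- c2: BR = C, leader payoff -9.
- c3: BR = D, leader payoff -2.
Maximizing over 2, -9, -2, Player 2 chooses c1. Subgame-perfect outcome: (A, c1) with payoffs (5, 2).
Now find the simultaneous Nash equilibrium.
R's best replies: c1→A; c2→C; c3→D.
Player 2's best replies: A→c3; B→c3; C→c3; D→c3.
The unique mutual best reply is (D, c3), giving (4, -2).
Player 2's commitment gain: 2 − -2 = 4.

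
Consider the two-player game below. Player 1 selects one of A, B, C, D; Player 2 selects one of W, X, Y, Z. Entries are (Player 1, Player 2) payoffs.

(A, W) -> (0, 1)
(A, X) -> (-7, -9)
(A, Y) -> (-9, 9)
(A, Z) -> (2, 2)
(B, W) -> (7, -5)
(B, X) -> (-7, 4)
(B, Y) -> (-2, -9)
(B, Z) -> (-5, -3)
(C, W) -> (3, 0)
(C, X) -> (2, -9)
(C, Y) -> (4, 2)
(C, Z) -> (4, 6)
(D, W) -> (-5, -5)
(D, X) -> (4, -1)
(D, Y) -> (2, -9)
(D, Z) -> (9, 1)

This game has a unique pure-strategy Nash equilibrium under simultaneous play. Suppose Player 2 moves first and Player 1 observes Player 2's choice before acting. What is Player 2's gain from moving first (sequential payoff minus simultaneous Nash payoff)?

Player 1 best-responds to each possible Player 2 move:
- W → Player 1 plays B (best of 0, 7, 3, -5); Player 2 gets -5.
- X → Player 1 plays D (best of -7, -7, 2, 4); Player 2 gets -1.
- Y → Player 1 plays C (best of -9, -2, 4, 2); Player 2 gets 2.
- Z → Player 1 plays D (best of 2, -5, 4, 9); Player 2 gets 1.
Maximizing over -5, -1, 2, 1, Player 2 chooses Y. Subgame-perfect outcome: (C, Y) with payoffs (4, 2).
Now find the simultaneous Nash equilibrium.
Player 1's best replies: W→B; X→D; Y→C; Z→D.
Player 2's best replies: A→Y; B→X; C→Z; D→Z.
The unique mutual best reply is (D, Z), giving (9, 1).
Player 2's commitment gain: 2 − 1 = 1.

1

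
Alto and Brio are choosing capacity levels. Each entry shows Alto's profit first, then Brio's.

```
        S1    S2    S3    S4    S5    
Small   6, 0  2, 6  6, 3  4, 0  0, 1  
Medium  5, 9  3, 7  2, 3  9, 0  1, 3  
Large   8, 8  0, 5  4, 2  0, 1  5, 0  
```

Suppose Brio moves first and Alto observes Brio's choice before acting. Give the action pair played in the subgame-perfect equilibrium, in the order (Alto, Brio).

(Large, S1)

Work backward from Alto's decision.
- S1: BR = Large, leader payoff 8.
- S2: BR = Medium, leader payoff 7.
- S3: BR = Small, leader payoff 3.
- S4: BR = Medium, leader payoff 0.
- S5: BR = Large, leader payoff 0.
Among 8, 7, 3, 0, 0, the best is 8 at S1. Subgame-perfect outcome: (Large, S1) with payoffs (8, 8).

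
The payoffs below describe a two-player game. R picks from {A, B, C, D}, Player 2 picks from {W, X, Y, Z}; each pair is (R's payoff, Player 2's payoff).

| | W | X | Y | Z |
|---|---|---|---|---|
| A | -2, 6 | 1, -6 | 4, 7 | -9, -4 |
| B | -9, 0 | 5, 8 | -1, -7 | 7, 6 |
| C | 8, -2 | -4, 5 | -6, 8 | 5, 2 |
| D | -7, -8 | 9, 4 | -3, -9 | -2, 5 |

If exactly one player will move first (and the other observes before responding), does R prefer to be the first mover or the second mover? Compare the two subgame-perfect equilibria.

If R leads: Player 2's best replies are A→Y, B→X, C→Y, D→Z; R's induced payoffs 4, 5, -6, -2; outcome (B, X), payoffs (5, 8).
If Player 2 leads: R's best replies are W→C, X→D, Y→A, Z→B; Player 2's induced payoffs -2, 4, 7, 6; outcome (A, Y), payoffs (4, 7).
R gets 5 moving first and 4 moving second, so R prefers to move first.

first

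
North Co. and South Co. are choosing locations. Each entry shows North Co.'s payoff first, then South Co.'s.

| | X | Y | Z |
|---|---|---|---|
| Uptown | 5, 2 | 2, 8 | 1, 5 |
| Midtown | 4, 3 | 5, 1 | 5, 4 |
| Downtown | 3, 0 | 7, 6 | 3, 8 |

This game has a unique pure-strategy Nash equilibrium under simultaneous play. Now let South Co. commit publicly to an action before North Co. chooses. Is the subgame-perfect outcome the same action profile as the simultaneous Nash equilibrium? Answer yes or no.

no

Backward induction with South Co. moving first.
- X: North Co. compares 5, 4, 3 and picks Uptown; South Co. would get 2.
- Y: North Co. compares 2, 5, 7 and picks Downtown; South Co. would get 6.
- Z: North Co. compares 1, 5, 3 and picks Midtown; South Co. would get 4.
South Co.'s induced payoffs are 2, 6, 4, so South Co. commits to Y. Subgame-perfect outcome: (Downtown, Y) with payoffs (7, 6).
Now find the simultaneous Nash equilibrium.
North Co.'s best replies: X→Uptown; Y→Downtown; Z→Midtown.
South Co.'s best replies: Uptown→Y; Midtown→Z; Downtown→Z.
The unique mutual best reply is (Midtown, Z), giving (5, 4).
Sequential outcome (Downtown, Y) differs from the Nash profile (Midtown, Z).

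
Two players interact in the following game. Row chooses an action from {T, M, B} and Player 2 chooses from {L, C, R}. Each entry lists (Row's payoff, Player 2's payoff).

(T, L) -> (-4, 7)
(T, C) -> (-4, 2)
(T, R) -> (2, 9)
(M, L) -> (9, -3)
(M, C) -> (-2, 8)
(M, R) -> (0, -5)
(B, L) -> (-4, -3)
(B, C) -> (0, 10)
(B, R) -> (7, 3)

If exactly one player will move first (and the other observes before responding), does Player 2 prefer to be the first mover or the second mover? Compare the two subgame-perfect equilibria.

If Row leads: Player 2's best replies are T→R, M→C, B→C; Row's induced payoffs 2, -2, 0; outcome (T, R), payoffs (2, 9).
If Player 2 leads: Row's best replies are L→M, C→B, R→B; Player 2's induced payoffs -3, 10, 3; outcome (B, C), payoffs (0, 10).
Player 2 gets 10 moving first and 9 moving second, so Player 2 prefers to move first.

first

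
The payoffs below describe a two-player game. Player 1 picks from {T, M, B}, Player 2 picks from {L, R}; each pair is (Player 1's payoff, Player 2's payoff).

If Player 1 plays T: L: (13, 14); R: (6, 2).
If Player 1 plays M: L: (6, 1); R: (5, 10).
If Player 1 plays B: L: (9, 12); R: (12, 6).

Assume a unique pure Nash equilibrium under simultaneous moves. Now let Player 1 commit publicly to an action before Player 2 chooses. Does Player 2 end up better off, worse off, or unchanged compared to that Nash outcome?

Player 2 best-responds to each possible Player 1 move:
- T → Player 2 plays L (best of 14, 2); Player 1 gets 13.
- M → Player 2 plays R (best of 1, 10); Player 1 gets 5.
- B → Player 2 plays L (best of 12, 6); Player 1 gets 9.
Player 1's induced payoffs are 13, 5, 9, so Player 1 commits to T. Subgame-perfect outcome: (T, L) with payoffs (13, 14).
Under simultaneous play:
Player 1's best replies: L→T; R→B.
Player 2's best replies: T→L; M→R; B→L.
The unique mutual best reply is (T, L), giving (13, 14).
Player 2 earns 14 sequentially versus 14 at the Nash outcome: unchanged.

unchanged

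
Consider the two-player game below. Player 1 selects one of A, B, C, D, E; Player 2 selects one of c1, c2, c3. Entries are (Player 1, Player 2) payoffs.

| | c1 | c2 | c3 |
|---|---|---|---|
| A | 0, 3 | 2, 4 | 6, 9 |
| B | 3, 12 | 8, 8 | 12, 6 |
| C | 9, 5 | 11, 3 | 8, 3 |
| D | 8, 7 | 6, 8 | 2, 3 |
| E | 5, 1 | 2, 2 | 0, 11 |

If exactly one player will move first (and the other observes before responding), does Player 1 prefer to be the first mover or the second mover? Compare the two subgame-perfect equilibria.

second

If Player 1 leads: Player 2's best replies are A→c3, B→c1, C→c1, D→c2, E→c3; Player 1's induced payoffs 6, 3, 9, 6, 0; outcome (C, c1), payoffs (9, 5).
If Player 2 leads: Player 1's best replies are c1→C, c2→C, c3→B; Player 2's induced payoffs 5, 3, 6; outcome (B, c3), payoffs (12, 6).
Player 1 gets 9 moving first and 12 moving second, so Player 1 prefers to move second.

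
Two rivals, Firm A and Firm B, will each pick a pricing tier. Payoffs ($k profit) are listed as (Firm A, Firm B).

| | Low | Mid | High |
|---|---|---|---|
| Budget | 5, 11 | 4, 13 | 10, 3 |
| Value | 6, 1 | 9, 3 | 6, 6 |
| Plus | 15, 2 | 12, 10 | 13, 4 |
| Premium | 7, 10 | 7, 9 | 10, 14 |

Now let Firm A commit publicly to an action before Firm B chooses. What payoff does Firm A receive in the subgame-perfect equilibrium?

Solve by backward induction (Firm A leads).
- Budget: BR = Mid, leader payoff 4.
- Value: BR = High, leader payoff 6.
- Plus: BR = Mid, leader payoff 12.
- Premium: BR = High, leader payoff 10.
Firm A's induced payoffs are 4, 6, 12, 10, so Firm A commits to Plus. Subgame-perfect outcome: (Plus, Mid) with payoffs (12, 10).

12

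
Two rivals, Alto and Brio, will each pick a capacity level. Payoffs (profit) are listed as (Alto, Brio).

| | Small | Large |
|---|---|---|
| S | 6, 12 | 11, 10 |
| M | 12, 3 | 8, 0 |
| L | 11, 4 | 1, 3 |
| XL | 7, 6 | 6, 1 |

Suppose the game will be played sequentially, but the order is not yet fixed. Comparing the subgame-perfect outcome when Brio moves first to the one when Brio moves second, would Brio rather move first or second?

first

If Alto leads: Brio's best replies are S→Small, M→Small, L→Small, XL→Small; Alto's induced payoffs 6, 12, 11, 7; outcome (M, Small), payoffs (12, 3).
If Brio leads: Alto's best replies are Small→M, Large→S; Brio's induced payoffs 3, 10; outcome (S, Large), payoffs (11, 10).
Brio gets 10 moving first and 3 moving second, so Brio prefers to move first.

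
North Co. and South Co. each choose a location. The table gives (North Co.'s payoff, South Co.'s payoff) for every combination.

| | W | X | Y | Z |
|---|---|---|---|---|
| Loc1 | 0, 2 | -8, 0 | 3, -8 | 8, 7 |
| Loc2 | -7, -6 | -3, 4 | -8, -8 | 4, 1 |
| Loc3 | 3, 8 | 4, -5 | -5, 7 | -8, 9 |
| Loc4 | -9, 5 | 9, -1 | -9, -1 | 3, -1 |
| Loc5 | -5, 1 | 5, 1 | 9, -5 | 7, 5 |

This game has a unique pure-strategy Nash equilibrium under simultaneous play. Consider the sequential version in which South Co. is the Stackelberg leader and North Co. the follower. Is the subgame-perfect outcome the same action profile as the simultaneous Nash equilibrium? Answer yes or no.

Solve by backward induction (South Co. leads).
- W → North Co. plays Loc3 (best of 0, -7, 3, -9, -5); South Co. gets 8.
- X → North Co. plays Loc4 (best of -8, -3, 4, 9, 5); South Co. gets -1.
- Y → North Co. plays Loc5 (best of 3, -8, -5, -9, 9); South Co. gets -5.
- Z → North Co. plays Loc1 (best of 8, 4, -8, 3, 7); South Co. gets 7.
Among 8, -1, -5, 7, the best is 8 at W. Subgame-perfect outcome: (Loc3, W) with payoffs (3, 8).
For the simultaneous game, intersect best replies.
North Co.'s best replies: W→Loc3; X→Loc4; Y→Loc5; Z→Loc1.
South Co.'s best replies: Loc1→Z; Loc2→X; Loc3→Z; Loc4→W; Loc5→Z.
The unique mutual best reply is (Loc1, Z), giving (8, 7).
Sequential outcome (Loc3, W) differs from the Nash profile (Loc1, Z).

no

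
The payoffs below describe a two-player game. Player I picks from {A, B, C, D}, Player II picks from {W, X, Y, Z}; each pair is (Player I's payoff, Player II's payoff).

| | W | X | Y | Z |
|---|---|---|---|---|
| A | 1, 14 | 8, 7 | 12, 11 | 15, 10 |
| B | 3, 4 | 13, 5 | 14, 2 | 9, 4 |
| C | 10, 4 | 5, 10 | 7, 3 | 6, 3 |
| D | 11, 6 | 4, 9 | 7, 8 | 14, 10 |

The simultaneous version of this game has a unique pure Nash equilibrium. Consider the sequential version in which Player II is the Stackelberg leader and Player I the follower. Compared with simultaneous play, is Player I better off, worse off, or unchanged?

better off

Solve by backward induction (Player II leads).
- W → Player I plays D (best of 1, 3, 10, 11); Player II gets 6.
- X → Player I plays B (best of 8, 13, 5, 4); Player II gets 5.
- Y → Player I plays B (best of 12, 14, 7, 7); Player II gets 2.
- Z → Player I plays A (best of 15, 9, 6, 14); Player II gets 10.
Maximizing over 6, 5, 2, 10, Player II chooses Z. Subgame-perfect outcome: (A, Z) with payoffs (15, 10).
Now find the simultaneous Nash equilibrium.
Player I's best replies: W→D; X→B; Y→B; Z→A.
Player II's best replies: A→W; B→X; C→X; D→Z.
Only (B, X) has each player best-responding; Nash payoffs (13, 5).
Player I earns 15 sequentially versus 13 at the Nash outcome: better off.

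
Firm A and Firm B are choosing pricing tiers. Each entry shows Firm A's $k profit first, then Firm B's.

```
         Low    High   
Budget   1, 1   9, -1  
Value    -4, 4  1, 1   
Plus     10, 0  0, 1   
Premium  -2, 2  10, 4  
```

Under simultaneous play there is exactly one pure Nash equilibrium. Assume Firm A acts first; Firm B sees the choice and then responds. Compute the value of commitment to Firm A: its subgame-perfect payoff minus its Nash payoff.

0

Firm B best-responds to each possible Firm A move:
- Budget: BR = Low, leader payoff 1.
- Value: BR = Low, leader payoff -4.
- Plus: BR = High, leader payoff 0.
- Premium: BR = High, leader payoff 10.
Maximizing over 1, -4, 0, 10, Firm A chooses Premium. Subgame-perfect outcome: (Premium, High) with payoffs (10, 4).
For the simultaneous game, intersect best replies.
Firm A's best replies: Low→Plus; High→Premium.
Firm B's best replies: Budget→Low; Value→Low; Plus→High; Premium→High.
The unique mutual best reply is (Premium, High), giving (10, 4).
Firm A's commitment gain: 10 − 10 = 0.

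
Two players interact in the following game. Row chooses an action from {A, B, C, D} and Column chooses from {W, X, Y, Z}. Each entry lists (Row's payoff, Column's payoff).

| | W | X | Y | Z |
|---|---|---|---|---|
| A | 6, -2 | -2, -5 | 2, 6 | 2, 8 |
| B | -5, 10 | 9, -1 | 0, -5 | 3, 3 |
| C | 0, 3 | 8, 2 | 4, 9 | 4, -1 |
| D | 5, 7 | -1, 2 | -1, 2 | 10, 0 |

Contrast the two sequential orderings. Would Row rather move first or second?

If Row leads: Column's best replies are A→Z, B→W, C→Y, D→W; Row's induced payoffs 2, -5, 4, 5; outcome (D, W), payoffs (5, 7).
If Column leads: Row's best replies are W→A, X→B, Y→C, Z→D; Column's induced payoffs -2, -1, 9, 0; outcome (C, Y), payoffs (4, 9).
Row gets 5 moving first and 4 moving second, so Row prefers to move first.

first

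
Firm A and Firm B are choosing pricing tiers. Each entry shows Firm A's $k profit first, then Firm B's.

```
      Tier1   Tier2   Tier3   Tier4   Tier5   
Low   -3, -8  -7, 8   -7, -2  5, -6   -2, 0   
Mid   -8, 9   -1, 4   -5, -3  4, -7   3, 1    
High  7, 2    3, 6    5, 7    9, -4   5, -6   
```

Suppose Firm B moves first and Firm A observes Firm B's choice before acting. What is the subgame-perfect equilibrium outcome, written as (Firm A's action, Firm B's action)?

Backward induction with Firm B moving first.
- Tier1: Firm A compares -3, -8, 7 and picks High; Firm B would get 2.
- Tier2: Firm A compares -7, -1, 3 and picks High; Firm B would get 6.
- Tier3: Firm A compares -7, -5, 5 and picks High; Firm B would get 7.
- Tier4: Firm A compares 5, 4, 9 and picks High; Firm B would get -4.
- Tier5: Firm A compares -2, 3, 5 and picks High; Firm B would get -6.
Firm B's induced payoffs are 2, 6, 7, -4, -6, so Firm B commits to Tier3. Subgame-perfect outcome: (High, Tier3) with payoffs (5, 7).

(High, Tier3)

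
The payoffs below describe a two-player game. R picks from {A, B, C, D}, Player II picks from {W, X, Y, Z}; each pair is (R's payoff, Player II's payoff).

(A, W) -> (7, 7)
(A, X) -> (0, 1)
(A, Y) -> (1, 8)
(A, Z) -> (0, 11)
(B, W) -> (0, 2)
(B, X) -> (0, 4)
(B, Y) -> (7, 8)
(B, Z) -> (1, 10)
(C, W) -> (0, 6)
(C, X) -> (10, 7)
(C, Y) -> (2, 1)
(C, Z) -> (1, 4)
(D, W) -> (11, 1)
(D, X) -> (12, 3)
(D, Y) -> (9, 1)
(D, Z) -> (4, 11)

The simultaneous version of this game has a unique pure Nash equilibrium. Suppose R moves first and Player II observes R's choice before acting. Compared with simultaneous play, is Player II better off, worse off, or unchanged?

worse off

Backward induction with R moving first.
- A → Player II plays Z (best of 7, 1, 8, 11); R gets 0.
- B → Player II plays Z (best of 2, 4, 8, 10); R gets 1.
- C → Player II plays X (best of 6, 7, 1, 4); R gets 10.
- D → Player II plays Z (best of 1, 3, 1, 11); R gets 4.
Maximizing over 0, 1, 10, 4, R chooses C. Subgame-perfect outcome: (C, X) with payoffs (10, 7).
Now find the simultaneous Nash equilibrium.
R's best replies: W→D; X→D; Y→D; Z→D.
Player II's best replies: A→Z; B→Z; C→X; D→Z.
Only (D, Z) has each player best-responding; Nash payoffs (4, 11).
Player II earns 7 sequentially versus 11 at the Nash outcome: worse off.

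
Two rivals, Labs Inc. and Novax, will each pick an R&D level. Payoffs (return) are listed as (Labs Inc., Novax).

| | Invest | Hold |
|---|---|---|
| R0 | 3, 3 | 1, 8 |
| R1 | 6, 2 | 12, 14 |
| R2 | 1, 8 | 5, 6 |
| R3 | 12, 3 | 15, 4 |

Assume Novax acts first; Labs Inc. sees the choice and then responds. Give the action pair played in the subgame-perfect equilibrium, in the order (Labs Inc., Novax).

(R3, Hold)

Solve by backward induction (Novax leads).
- Invest: Labs Inc. compares 3, 6, 1, 12 and picks R3; Novax would get 3.
- Hold: Labs Inc. compares 1, 12, 5, 15 and picks R3; Novax would get 4.
Among 3, 4, the best is 4 at Hold. Subgame-perfect outcome: (R3, Hold) with payoffs (15, 4).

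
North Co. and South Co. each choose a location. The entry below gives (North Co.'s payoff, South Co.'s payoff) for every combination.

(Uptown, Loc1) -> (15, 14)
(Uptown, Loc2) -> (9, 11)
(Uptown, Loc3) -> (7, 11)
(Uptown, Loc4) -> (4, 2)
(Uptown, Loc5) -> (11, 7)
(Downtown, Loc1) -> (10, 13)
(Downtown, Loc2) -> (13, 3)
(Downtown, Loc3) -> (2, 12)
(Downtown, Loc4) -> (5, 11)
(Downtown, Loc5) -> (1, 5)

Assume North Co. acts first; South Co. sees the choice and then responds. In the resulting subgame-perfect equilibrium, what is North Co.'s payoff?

Solve by backward induction (North Co. leads).
- Uptown: South Co. compares 14, 11, 11, 2, 7 and picks Loc1; North Co. would get 15.
- Downtown: South Co. compares 13, 3, 12, 11, 5 and picks Loc1; North Co. would get 10.
Among 15, 10, the best is 15 at Uptown. Subgame-perfect outcome: (Uptown, Loc1) with payoffs (15, 14).

15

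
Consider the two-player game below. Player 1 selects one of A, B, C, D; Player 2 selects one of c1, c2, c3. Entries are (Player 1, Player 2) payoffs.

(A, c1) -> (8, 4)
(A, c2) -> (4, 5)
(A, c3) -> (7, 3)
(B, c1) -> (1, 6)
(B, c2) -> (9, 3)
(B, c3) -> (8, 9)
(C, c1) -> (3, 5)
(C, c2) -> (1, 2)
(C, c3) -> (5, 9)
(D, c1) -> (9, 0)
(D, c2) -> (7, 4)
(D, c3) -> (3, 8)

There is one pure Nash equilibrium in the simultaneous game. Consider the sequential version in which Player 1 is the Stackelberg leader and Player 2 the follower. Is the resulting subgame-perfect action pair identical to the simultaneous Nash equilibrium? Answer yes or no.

yes

Solve by backward induction (Player 1 leads).
- A → Player 2 plays c2 (best of 4, 5, 3); Player 1 gets 4.
- B → Player 2 plays c3 (best of 6, 3, 9); Player 1 gets 8.
- C → Player 2 plays c3 (best of 5, 2, 9); Player 1 gets 5.
- D → Player 2 plays c3 (best of 0, 4, 8); Player 1 gets 3.
Among 4, 8, 5, 3, the best is 8 at B. Subgame-perfect outcome: (B, c3) with payoffs (8, 9).
Under simultaneous play:
Player 1's best replies: c1→D; c2→B; c3→B.
Player 2's best replies: A→c2; B→c3; C→c3; D→c3.
The unique mutual best reply is (B, c3), giving (8, 9).
Sequential outcome (B, c3) coincides with the Nash profile (B, c3).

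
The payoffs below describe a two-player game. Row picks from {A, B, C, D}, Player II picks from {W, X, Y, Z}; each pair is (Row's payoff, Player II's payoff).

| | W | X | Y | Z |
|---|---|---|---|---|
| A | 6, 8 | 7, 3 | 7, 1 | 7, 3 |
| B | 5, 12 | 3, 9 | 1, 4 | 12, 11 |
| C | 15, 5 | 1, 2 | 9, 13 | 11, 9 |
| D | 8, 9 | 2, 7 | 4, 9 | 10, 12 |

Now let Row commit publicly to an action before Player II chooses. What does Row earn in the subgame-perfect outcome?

Backward induction with Row moving first.
- A: BR = W, leader payoff 6.
- B: BR = W, leader payoff 5.
- C: BR = Y, leader payoff 9.
- D: BR = Z, leader payoff 10.
Maximizing over 6, 5, 9, 10, Row chooses D. Subgame-perfect outcome: (D, Z) with payoffs (10, 12).

10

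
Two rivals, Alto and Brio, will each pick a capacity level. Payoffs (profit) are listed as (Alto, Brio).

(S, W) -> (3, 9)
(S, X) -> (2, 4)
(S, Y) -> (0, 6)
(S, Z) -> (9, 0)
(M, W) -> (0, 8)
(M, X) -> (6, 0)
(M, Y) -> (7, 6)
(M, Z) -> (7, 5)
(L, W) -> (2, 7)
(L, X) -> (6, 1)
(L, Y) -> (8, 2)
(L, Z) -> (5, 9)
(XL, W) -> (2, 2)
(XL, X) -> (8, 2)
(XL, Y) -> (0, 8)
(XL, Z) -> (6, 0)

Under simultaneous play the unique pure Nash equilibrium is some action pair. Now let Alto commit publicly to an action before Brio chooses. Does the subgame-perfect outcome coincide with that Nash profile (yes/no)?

no

Solve by backward induction (Alto leads).
- S: Brio compares 9, 4, 6, 0 and picks W; Alto would get 3.
- M: Brio compares 8, 0, 6, 5 and picks W; Alto would get 0.
- L: Brio compares 7, 1, 2, 9 and picks Z; Alto would get 5.
- XL: Brio compares 2, 2, 8, 0 and picks Y; Alto would get 0.
Among 3, 0, 5, 0, the best is 5 at L. Subgame-perfect outcome: (L, Z) with payoffs (5, 9).
Under simultaneous play:
Alto's best replies: W→S; X→XL; Y→L; Z→S.
Brio's best replies: S→W; M→W; L→Z; XL→Y.
The unique mutual best reply is (S, W), giving (3, 9).
Sequential outcome (L, Z) differs from the Nash profile (S, W).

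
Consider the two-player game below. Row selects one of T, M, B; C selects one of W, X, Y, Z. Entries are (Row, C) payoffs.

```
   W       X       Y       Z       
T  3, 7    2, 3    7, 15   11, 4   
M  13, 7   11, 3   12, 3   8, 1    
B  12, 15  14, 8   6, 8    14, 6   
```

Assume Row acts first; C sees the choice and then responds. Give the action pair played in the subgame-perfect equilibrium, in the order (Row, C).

Work backward from C's decision.
- T: C compares 7, 3, 15, 4 and picks Y; Row would get 7.
- M: C compares 7, 3, 3, 1 and picks W; Row would get 13.
- B: C compares 15, 8, 8, 6 and picks W; Row would get 12.
Row's induced payoffs are 7, 13, 12, so Row commits to M. Subgame-perfect outcome: (M, W) with payoffs (13, 7).

(M, W)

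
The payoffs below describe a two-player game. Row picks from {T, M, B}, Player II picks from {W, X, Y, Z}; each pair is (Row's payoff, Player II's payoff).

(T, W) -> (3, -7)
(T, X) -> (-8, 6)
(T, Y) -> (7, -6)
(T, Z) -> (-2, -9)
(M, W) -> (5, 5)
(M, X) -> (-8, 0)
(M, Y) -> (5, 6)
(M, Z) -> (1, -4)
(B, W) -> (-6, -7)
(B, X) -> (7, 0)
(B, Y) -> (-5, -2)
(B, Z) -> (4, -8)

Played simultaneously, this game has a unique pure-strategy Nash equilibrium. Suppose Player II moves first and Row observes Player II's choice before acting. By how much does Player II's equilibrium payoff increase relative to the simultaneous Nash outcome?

Work backward from Row's decision.
- W: BR = M, leader payoff 5.
- X: BR = B, leader payoff 0.
- Y: BR = T, leader payoff -6.
- Z: BR = B, leader payoff -8.
Among 5, 0, -6, -8, the best is 5 at W. Subgame-perfect outcome: (M, W) with payoffs (5, 5).
For the simultaneous game, intersect best replies.
Row's best replies: W→M; X→B; Y→T; Z→B.
Player II's best replies: T→X; M→Y; B→X.
Only (B, X) has each player best-responding; Nash payoffs (7, 0).
Player II's commitment gain: 5 − 0 = 5.

5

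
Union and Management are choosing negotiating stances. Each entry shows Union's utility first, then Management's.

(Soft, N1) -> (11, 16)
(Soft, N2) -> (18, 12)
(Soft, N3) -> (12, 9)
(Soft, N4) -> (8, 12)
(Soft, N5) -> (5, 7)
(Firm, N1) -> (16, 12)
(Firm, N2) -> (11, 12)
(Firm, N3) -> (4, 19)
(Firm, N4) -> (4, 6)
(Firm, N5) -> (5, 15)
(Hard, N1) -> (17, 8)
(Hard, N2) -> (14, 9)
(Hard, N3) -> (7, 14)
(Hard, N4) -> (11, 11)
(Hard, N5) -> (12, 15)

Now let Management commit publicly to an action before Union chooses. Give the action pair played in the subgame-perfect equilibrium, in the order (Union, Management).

(Hard, N5)

Work backward from Union's decision.
- N1: BR = Hard, leader payoff 8.
- N2: BR = Soft, leader payoff 12.
- N3: BR = Soft, leader payoff 9.
- N4: BR = Hard, leader payoff 11.
- N5: BR = Hard, leader payoff 15.
Among 8, 12, 9, 11, 15, the best is 15 at N5. Subgame-perfect outcome: (Hard, N5) with payoffs (12, 15).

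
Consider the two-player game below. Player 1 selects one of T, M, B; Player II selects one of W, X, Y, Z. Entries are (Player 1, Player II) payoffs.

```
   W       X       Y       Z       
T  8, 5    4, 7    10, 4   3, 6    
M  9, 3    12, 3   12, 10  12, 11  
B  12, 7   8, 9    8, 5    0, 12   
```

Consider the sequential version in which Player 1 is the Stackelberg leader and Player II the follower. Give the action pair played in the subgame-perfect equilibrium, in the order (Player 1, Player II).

Work backward from Player II's decision.
- T: BR = X, leader payoff 4.
- M: BR = Z, leader payoff 12.
- B: BR = Z, leader payoff 0.
Maximizing over 4, 12, 0, Player 1 chooses M. Subgame-perfect outcome: (M, Z) with payoffs (12, 11).

(M, Z)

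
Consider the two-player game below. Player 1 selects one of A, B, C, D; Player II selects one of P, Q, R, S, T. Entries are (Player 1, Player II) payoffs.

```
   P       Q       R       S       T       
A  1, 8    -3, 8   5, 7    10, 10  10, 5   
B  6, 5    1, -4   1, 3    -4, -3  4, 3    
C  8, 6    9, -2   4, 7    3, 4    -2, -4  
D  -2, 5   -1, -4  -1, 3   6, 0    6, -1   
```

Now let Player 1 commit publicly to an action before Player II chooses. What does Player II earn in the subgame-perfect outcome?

10

Player II best-responds to each possible Player 1 move:
- A: BR = S, leader payoff 10.
- B: BR = P, leader payoff 6.
- C: BR = R, leader payoff 4.
- D: BR = P, leader payoff -2.
Maximizing over 10, 6, 4, -2, Player 1 chooses A. Subgame-perfect outcome: (A, S) with payoffs (10, 10).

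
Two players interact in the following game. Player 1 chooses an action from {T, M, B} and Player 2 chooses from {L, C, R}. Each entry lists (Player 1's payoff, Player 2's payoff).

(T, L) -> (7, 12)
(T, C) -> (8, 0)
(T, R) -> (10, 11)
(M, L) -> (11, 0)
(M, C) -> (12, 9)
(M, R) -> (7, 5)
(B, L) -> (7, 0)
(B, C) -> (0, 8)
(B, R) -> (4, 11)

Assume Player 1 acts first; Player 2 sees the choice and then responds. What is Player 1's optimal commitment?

Solve by backward induction (Player 1 leads).
- T → Player 2 plays L (best of 12, 0, 11); Player 1 gets 7.
- M → Player 2 plays C (best of 0, 9, 5); Player 1 gets 12.
- B → Player 2 plays R (best of 0, 8, 11); Player 1 gets 4.
Player 1's induced payoffs are 7, 12, 4, so Player 1 commits to M. Subgame-perfect outcome: (M, C) with payoffs (12, 9).

M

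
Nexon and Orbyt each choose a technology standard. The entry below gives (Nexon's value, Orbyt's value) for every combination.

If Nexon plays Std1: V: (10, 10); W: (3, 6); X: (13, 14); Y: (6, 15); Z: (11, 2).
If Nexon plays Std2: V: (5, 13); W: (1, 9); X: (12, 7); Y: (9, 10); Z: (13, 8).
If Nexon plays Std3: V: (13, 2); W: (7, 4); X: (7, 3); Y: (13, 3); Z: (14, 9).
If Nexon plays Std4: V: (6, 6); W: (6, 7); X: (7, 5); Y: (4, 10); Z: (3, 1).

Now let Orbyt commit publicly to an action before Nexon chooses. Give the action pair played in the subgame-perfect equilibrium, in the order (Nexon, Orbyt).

(Std1, X)

Backward induction with Orbyt moving first.
- V → Nexon plays Std3 (best of 10, 5, 13, 6); Orbyt gets 2.
- W → Nexon plays Std3 (best of 3, 1, 7, 6); Orbyt gets 4.
- X → Nexon plays Std1 (best of 13, 12, 7, 7); Orbyt gets 14.
- Y → Nexon plays Std3 (best of 6, 9, 13, 4); Orbyt gets 3.
- Z → Nexon plays Std3 (best of 11, 13, 14, 3); Orbyt gets 9.
Among 2, 4, 14, 3, 9, the best is 14 at X. Subgame-perfect outcome: (Std1, X) with payoffs (13, 14).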